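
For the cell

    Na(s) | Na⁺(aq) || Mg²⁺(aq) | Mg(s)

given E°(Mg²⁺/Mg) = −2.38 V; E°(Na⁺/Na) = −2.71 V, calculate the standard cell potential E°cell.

By convention the left-hand electrode in cell notation is the anode (oxidation) and the right-hand electrode is the cathode (reduction).
E°cell = E°(right) − E°(left) = −2.38 − (−2.71) = +0.33 V.

+0.33 V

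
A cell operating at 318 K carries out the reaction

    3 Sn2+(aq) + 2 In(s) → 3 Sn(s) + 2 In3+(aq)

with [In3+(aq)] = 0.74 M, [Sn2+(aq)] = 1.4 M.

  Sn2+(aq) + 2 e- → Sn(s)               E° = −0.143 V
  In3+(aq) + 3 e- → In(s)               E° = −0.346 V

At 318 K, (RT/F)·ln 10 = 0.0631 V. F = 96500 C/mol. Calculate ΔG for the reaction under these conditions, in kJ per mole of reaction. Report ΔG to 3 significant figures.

With Sn²⁺/Sn reduced at the cathode, E°cell = −0.143 − (−0.346) = +0.203 V and n = 6.
Q = [In3+(aq)]^2 / [Sn2+(aq)]^3 = 0.2, so log Q = −0.700 and E = +0.203 − (0.0631/6)(−0.700) = +0.2104 V.
ΔG = −nFE = −(6)(96500)(+0.2104) J/mol = −122 kJ/mol.

−122 kJ/mol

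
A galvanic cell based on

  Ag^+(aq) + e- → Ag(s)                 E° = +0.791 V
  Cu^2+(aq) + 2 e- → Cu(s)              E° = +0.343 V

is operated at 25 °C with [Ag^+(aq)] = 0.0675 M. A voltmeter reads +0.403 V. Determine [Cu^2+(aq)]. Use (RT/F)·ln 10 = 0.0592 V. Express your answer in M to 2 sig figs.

0.15 M

Ag⁺/Ag is the cathode (higher E°); E°cell = +0.791 − (+0.343) = +0.448 V with n = 2.
Rearranging E = E° − (0.0592/n)·log Q gives log Q = 2(+0.448 − (+0.403))/0.0592 = 1.520.
The balanced reaction is 2 Ag^+(aq) + Cu(s) → 2 Ag(s) + Cu^2+(aq), so Q = [Cu^2+(aq)] / [Ag^+(aq)]^2.
Substituting the known concentrations and solving, log [Cu^2+(aq)] = −0.821 and [Cu^2+(aq)] = 0.15 M.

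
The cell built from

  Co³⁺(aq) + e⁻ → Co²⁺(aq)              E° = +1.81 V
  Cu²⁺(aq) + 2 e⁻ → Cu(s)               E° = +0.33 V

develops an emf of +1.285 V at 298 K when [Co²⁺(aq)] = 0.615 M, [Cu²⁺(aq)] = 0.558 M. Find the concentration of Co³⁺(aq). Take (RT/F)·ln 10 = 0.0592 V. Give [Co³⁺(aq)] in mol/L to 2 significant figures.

Co³⁺/Co²⁺ is the cathode (higher E°); E°cell = +1.81 − (+0.33) = +1.48 V with n = 2.
From the Nernst equation, log Q = n(E° − E)/0.0592 = 2·(+1.48 − (+1.285))/0.0592 = 6.588.
The balanced reaction is 2 Co³⁺(aq) + Cu(s) → 2 Co²⁺(aq) + Cu²⁺(aq), so Q = ([Co²⁺(aq)]^2·[Cu²⁺(aq)]) / [Co³⁺(aq)]^2.
Isolating [Co³⁺(aq)] in Q = 10^{6.588} yields log [Co³⁺(aq)] = −3.632, i.e. 0.00023 M.

0.00023 M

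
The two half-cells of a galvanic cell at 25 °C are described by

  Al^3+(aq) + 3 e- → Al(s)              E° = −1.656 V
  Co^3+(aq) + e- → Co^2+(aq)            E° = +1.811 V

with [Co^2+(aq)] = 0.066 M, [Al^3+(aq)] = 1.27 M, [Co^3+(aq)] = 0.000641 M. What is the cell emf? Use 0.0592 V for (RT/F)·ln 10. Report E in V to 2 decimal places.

The Co³⁺/Co²⁺ couple has the more positive E°, so it is the cathode; Al³⁺/Al is the anode.
E°cell = +1.811 − (−1.656) = +3.467 V, with n = 3 electrons transferred.
Balancing gives 3 Co^3+(aq) + Al(s) → 3 Co^2+(aq) + Al^3+(aq); hence Q = ([Co^2+(aq)]^3·[Al^3+(aq)]) / [Co^3+(aq)]^3 = 1.39×10^6 (log Q = 6.142).
E = E° − (0.0592/n)·log Q = +3.467 − (0.0592/3)(6.142) = +3.35 V.

+3.35 V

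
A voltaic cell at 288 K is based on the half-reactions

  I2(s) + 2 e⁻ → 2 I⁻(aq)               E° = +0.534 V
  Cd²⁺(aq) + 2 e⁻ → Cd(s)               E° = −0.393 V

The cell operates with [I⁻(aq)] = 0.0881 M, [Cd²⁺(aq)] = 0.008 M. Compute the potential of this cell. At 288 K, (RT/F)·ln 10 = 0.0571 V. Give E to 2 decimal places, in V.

+1.05 V

The I₂/I⁻ couple has the more positive E°, so it is the cathode; Cd²⁺/Cd is the anode.
E°cell = +0.534 − (−0.393) = +0.927 V, with n = 2 electrons transferred.
The balanced reaction is I2(s) + Cd(s) → 2 I⁻(aq) + Cd²⁺(aq), so Q = [I⁻(aq)]^2·[Cd²⁺(aq)] = 6.21×10^−5 and log Q = −4.207.
Applying E = E° − (RT ln10/nF)·log Q gives +0.927 − (0.0571/2)(−4.207) = +1.05 V.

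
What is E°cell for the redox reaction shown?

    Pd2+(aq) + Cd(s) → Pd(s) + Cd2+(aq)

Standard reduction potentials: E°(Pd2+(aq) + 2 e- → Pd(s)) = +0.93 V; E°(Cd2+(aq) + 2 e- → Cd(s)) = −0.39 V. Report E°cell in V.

In the reaction as written, Pd2+(aq) is reduced (cathode) and Cd2+(aq) is produced by oxidation at the anode.
E°cell = E°(cathode) − E°(anode) = +0.93 − (−0.39) = +1.32 V.
The positive value indicates the reaction is spontaneous as written.

+1.32 V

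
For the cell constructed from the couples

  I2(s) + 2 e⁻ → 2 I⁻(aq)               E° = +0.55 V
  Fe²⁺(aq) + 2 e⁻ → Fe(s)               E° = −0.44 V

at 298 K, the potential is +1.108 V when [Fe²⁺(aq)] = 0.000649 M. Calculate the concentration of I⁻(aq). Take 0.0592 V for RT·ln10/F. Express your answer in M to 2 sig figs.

0.40 M

I₂/I⁻ is the cathode (higher E°); E°cell = +0.55 − (−0.44) = +0.99 V with n = 2.
From the Nernst equation, log Q = n(E° − E)/0.0592 = 2·(+0.99 − (+1.108))/0.0592 = −3.986.
The balanced reaction is I2(s) + Fe(s) → 2 I⁻(aq) + Fe²⁺(aq), so Q = [I⁻(aq)]^2·[Fe²⁺(aq)].
Isolating [I⁻(aq)] in Q = 10^{−3.986} yields log [I⁻(aq)] = −0.399, i.e. 0.40 M.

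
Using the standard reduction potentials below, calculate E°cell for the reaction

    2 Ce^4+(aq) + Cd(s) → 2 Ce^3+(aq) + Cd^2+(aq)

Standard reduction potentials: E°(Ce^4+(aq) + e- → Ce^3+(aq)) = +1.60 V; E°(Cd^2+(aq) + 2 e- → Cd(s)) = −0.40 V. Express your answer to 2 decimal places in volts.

+2.00 V

Ce^4+(aq) gains electrons, so the Ce⁴⁺/Ce³⁺ couple is the cathode; the Cd²⁺/Cd couple is the anode.
E°cell = E°(cathode) − E°(anode) = +1.60 − (−0.40) = +2.00 V.
The positive value indicates the reaction is spontaneous as written.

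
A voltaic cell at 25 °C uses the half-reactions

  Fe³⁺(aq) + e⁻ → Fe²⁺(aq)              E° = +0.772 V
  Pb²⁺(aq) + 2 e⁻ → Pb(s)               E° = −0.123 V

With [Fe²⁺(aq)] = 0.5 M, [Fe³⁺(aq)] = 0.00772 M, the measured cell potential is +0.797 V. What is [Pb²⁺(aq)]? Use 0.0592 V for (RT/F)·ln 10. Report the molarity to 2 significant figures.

0.49 M

Fe³⁺/Fe²⁺ is the cathode (higher E°); E°cell = +0.772 − (−0.123) = +0.895 V with n = 2.
From the Nernst equation, log Q = n(E° − E)/0.0592 = 2·(+0.895 − (+0.797))/0.0592 = 3.311.
For 2 Fe³⁺(aq) + Pb(s) → 2 Fe²⁺(aq) + Pb²⁺(aq), the reaction quotient is Q = ([Fe²⁺(aq)]^2·[Pb²⁺(aq)]) / [Fe³⁺(aq)]^2.
Solving for the unknown gives log [Pb²⁺(aq)] = −0.312, so [Pb²⁺(aq)] ≈ 0.49 M.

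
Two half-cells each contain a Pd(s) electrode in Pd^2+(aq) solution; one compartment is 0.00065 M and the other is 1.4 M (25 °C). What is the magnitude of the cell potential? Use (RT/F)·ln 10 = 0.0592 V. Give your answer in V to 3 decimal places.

0.099 V

For a concentration cell E°cell = 0, since both electrodes use the same couple.
The compartment with the higher Pd^2+(aq) concentration (1.4 M) acts as the cathode; ions are reduced there and produced at the dilute (0.00065 M) anode.
With n = 2, Ecell = −(0.0592/2)·log([dilute]/[conc]) = −(0.0592/2)·log(0.00065/1.4) = +0.099 V.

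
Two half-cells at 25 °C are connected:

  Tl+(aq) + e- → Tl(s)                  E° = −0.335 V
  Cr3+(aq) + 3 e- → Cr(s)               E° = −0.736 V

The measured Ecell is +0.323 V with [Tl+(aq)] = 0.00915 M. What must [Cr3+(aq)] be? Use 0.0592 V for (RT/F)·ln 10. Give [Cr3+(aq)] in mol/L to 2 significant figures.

0.0069 M

The Tl⁺/Tl couple has the larger reduction potential, so it is the cathode: E°cell = −0.335 − (−0.736) = +0.401 V and n = 3.
From the Nernst equation, log Q = n(E° − E)/0.0592 = 3·(+0.401 − (+0.323))/0.0592 = 3.953.
The balanced reaction is 3 Tl+(aq) + Cr(s) → 3 Tl(s) + Cr3+(aq), so Q = [Cr3+(aq)] / [Tl+(aq)]^3.
Solving for the unknown gives log [Cr3+(aq)] = −2.163, so [Cr3+(aq)] ≈ 0.0069 M.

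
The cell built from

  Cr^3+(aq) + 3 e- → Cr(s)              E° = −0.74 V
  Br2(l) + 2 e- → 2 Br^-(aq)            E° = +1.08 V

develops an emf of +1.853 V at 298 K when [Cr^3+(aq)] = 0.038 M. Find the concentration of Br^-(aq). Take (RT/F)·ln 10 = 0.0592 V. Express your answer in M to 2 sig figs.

The Br₂/Br⁻ couple has the larger reduction potential, so it is the cathode: E°cell = +1.08 − (−0.74) = +1.82 V and n = 6.
Rearranging E = E° − (0.0592/n)·log Q gives log Q = 6(+1.82 − (+1.853))/0.0592 = −3.345.
For 3 Br2(l) + 2 Cr(s) → 6 Br^-(aq) + 2 Cr^3+(aq), the reaction quotient is Q = [Br^-(aq)]^6·[Cr^3+(aq)]^2.
Solving for the unknown gives log [Br^-(aq)] = −0.084, so [Br^-(aq)] ≈ 0.82 M.

0.82 M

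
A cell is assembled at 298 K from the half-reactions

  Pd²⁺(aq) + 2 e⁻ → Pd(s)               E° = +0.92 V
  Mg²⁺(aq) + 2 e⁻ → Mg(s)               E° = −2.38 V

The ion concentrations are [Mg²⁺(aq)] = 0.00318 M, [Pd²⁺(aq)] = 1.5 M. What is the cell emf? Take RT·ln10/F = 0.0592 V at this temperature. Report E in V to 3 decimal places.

Pd²⁺/Pd is reduced (cathode, E° = +0.92 V) and Mg²⁺/Mg is oxidized (anode).
E°cell = +0.92 − (−2.38) = +3.30 V, with n = 2 electrons transferred.
For the overall reaction Pd²⁺(aq) + Mg(s) → Pd(s) + Mg²⁺(aq), Q = [Mg²⁺(aq)] / [Pd²⁺(aq)] = 0.00212, giving log Q = −2.674.
By the Nernst equation, E = +3.30 − (0.0592/2)·(−2.674) = +3.379 V.

+3.379 V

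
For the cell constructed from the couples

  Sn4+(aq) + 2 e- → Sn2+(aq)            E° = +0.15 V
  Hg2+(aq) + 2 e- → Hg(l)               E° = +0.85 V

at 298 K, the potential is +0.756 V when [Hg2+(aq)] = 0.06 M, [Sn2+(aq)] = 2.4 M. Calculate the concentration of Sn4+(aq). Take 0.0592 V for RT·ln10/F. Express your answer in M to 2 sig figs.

With Hg²⁺/Hg at the cathode and Sn⁴⁺/Sn²⁺ at the anode, E°cell = +0.85 − (+0.15) = +0.70 V (n = 2).
From the Nernst equation, log Q = n(E° − E)/0.0592 = 2·(+0.70 − (+0.756))/0.0592 = −1.892.
The balanced reaction is Hg2+(aq) + Sn2+(aq) → Hg(l) + Sn4+(aq), so Q = [Sn4+(aq)] / ([Hg2+(aq)]·[Sn2+(aq)]).
Isolating [Sn4+(aq)] in Q = 10^{−1.892} yields log [Sn4+(aq)] = −2.734, i.e. 0.0018 M.

0.0018 M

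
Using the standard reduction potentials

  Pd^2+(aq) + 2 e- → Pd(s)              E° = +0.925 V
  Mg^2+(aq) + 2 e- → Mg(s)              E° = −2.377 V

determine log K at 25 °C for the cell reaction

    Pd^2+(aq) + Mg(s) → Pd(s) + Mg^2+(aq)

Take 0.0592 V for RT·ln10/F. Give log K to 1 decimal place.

log K = 111.6

The Pd²⁺/Pd couple is reduced (cathode); E°cell = +0.925 − (−2.377) = +3.302 V with n = 2.
At equilibrium E = 0, so log K = nE°cell / 0.0592 = (2)(+3.302) / 0.0592 = 111.6.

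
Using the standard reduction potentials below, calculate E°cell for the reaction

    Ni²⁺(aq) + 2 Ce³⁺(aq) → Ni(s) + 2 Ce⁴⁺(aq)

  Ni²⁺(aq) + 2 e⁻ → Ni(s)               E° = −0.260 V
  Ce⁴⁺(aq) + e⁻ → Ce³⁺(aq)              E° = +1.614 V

−1.874 V

Ni²⁺(aq) gains electrons, so the Ni²⁺/Ni couple is the cathode; the Ce⁴⁺/Ce³⁺ couple is the anode.
E°cell = E°(cathode) − E°(anode) = −0.260 − (+1.614) = −1.874 V.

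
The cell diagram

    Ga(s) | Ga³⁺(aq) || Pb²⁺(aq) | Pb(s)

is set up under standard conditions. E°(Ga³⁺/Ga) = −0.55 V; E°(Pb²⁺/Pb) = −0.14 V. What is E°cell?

By convention the left-hand electrode in cell notation is the anode (oxidation) and the right-hand electrode is the cathode (reduction).
E°cell = E°(right) − E°(left) = −0.14 − (−0.55) = +0.41 V.

+0.41 V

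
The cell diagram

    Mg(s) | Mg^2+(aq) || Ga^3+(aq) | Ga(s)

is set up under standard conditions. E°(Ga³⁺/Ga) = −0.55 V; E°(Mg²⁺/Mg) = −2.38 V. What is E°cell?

+1.83 V

By convention the left-hand electrode in cell notation is the anode (oxidation) and the right-hand electrode is the cathode (reduction).
E°cell = E°(right) − E°(left) = −0.55 − (−2.38) = +1.83 V.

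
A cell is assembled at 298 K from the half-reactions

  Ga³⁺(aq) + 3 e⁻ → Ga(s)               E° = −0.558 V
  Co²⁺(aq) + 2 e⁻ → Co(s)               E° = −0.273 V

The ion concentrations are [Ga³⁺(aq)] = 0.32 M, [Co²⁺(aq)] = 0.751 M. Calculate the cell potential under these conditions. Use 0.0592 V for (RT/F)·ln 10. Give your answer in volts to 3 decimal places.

The Co²⁺/Co couple has the more positive E°, so it is the cathode; Ga³⁺/Ga is the anode.
E°cell = E°cat − E°an = −0.273 − (−0.558) = +0.285 V; n = 6.
For the overall reaction 3 Co²⁺(aq) + 2 Ga(s) → 3 Co(s) + 2 Ga³⁺(aq), Q = [Ga³⁺(aq)]^2 / [Co²⁺(aq)]^3 = 0.242, giving log Q = −0.617.
Applying E = E° − (RT ln10/nF)·log Q gives +0.285 − (0.0592/6)(−0.617) = +0.291 V.

+0.291 V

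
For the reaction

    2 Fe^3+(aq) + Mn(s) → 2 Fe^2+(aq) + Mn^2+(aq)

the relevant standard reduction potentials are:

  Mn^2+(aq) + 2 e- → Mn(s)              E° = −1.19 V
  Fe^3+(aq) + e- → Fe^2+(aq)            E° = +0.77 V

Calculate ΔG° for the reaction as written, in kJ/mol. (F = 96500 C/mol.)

In the reaction as written Fe^3+(aq) is reduced, so the Fe³⁺/Fe²⁺ couple is the cathode and Mn²⁺/Mn is the anode.
E°cell = +0.77 − (−1.19) = +1.96 V; balancing electrons gives n = 2.
ΔG° = −nFE°cell = −(2)(96500)(+1.96) J/mol = −378 kJ/mol.

−378 kJ/mol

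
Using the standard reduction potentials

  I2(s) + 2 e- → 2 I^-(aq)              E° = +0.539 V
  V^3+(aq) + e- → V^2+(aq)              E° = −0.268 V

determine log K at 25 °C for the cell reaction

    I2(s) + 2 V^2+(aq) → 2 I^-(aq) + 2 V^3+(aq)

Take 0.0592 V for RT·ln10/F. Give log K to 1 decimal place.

The I₂/I⁻ couple is reduced (cathode); E°cell = +0.539 − (−0.268) = +0.807 V with n = 2.
At equilibrium E = 0, so log K = nE°cell / 0.0592 = (2)(+0.807) / 0.0592 = 27.3.

log K = 27.3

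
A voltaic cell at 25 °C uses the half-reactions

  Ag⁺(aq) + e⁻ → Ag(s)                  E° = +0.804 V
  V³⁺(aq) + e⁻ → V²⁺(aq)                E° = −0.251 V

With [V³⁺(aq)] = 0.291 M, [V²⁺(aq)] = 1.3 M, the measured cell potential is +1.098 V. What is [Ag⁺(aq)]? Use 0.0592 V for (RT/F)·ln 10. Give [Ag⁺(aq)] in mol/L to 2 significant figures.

1.2 M

Ag⁺/Ag is the cathode (higher E°); E°cell = +0.804 − (−0.251) = +1.055 V with n = 1.
Since E = E° − (0.0592/n)·log Q, log Q = n(E° − E)/0.0592 = −0.726.
The balanced reaction is Ag⁺(aq) + V²⁺(aq) → Ag(s) + V³⁺(aq), so Q = [V³⁺(aq)] / ([Ag⁺(aq)]·[V²⁺(aq)]).
Solving for the unknown gives log [Ag⁺(aq)] = 0.076, so [Ag⁺(aq)] ≈ 1.2 M.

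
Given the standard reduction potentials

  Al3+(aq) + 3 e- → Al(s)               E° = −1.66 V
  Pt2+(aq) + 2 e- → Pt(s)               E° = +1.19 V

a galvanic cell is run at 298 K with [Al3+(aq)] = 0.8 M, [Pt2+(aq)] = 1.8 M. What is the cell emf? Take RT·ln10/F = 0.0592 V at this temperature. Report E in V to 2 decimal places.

+2.86 V

Pt²⁺/Pt is reduced (cathode, E° = +1.19 V) and Al³⁺/Al is oxidized (anode).
The standard potential is +1.19 − (−1.66) = +2.85 V and the balanced reaction transfers n = 6 electrons.
For the overall reaction 3 Pt2+(aq) + 2 Al(s) → 3 Pt(s) + 2 Al3+(aq), Q = [Al3+(aq)]^2 / [Pt2+(aq)]^3 = 0.11, giving log Q = −0.960.
By the Nernst equation, E = +2.85 − (0.0592/6)·(−0.960) = +2.86 V.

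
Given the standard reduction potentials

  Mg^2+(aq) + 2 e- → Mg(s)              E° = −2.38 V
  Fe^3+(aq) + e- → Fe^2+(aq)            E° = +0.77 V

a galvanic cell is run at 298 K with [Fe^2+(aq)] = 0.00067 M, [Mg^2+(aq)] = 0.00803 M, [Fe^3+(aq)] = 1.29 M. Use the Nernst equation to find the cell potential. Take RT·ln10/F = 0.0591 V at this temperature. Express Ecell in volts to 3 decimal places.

Since E°(Fe³⁺/Fe²⁺) > E°(Mg²⁺/Mg), Fe³⁺/Fe²⁺ serves as the cathode.
E°cell = +0.77 − (−2.38) = +3.15 V, with n = 2 electrons transferred.
Balancing gives 2 Fe^3+(aq) + Mg(s) → 2 Fe^2+(aq) + Mg^2+(aq); hence Q = ([Fe^2+(aq)]^2·[Mg^2+(aq)]) / [Fe^3+(aq)]^2 = 2.17×10^−9 (log Q = −8.664).
By the Nernst equation, E = +3.15 − (0.0591/2)·(−8.664) = +3.406 V.

+3.406 V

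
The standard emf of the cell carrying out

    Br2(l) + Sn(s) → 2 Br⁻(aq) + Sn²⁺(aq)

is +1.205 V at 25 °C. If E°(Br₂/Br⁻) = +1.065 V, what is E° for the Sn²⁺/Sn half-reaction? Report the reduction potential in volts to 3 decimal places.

−0.140 V

In the reaction as written the Br₂/Br⁻ couple is reduced (cathode) and Sn²⁺/Sn is oxidized (anode), so E°cell = E°(Br₂/Br⁻) − E°(Sn²⁺/Sn).
E°(Sn²⁺/Sn) = E°(cathode) − E°cell = +1.065 − (+1.205) = −0.140 V.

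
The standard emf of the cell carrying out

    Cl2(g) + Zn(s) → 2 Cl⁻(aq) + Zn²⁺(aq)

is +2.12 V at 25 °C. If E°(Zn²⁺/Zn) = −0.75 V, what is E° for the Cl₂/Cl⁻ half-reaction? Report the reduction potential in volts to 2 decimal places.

+1.37 V

In the reaction as written the Cl₂/Cl⁻ couple is reduced (cathode) and Zn²⁺/Zn is oxidized (anode), so E°cell = E°(Cl₂/Cl⁻) − E°(Zn²⁺/Zn).
E°(Cl₂/Cl⁻) = E°cell + E°(anode) = +2.12 + (−0.75) = +1.37 V.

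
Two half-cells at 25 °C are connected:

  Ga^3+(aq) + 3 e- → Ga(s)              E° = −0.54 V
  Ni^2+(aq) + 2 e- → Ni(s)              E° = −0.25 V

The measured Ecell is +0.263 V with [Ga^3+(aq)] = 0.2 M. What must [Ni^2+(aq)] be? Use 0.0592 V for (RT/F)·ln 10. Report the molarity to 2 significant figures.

0.042 M

Ni²⁺/Ni is the cathode (higher E°); E°cell = −0.25 − (−0.54) = +0.29 V with n = 6.
Since E = E° − (0.0592/n)·log Q, log Q = n(E° − E)/0.0592 = 2.736.
The balanced reaction is 3 Ni^2+(aq) + 2 Ga(s) → 3 Ni(s) + 2 Ga^3+(aq), so Q = [Ga^3+(aq)]^2 / [Ni^2+(aq)]^3.
Substituting the known concentrations and solving, log [Ni^2+(aq)] = −1.378 and [Ni^2+(aq)] = 0.042 M.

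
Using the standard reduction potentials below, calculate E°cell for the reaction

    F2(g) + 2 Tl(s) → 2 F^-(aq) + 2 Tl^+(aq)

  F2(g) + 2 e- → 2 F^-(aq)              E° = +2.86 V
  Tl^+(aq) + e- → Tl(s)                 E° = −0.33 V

In the reaction as written, F2(g) is reduced (cathode) and Tl^+(aq) is produced by oxidation at the anode.
E°cell = E°(cathode) − E°(anode) = +2.86 − (−0.33) = +3.19 V.

+3.19 V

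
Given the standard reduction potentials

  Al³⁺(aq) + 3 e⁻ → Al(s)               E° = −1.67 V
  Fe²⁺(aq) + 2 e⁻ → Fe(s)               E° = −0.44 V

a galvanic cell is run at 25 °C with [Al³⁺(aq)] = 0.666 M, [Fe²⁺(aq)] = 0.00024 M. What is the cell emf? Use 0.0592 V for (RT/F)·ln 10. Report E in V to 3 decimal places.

The Fe²⁺/Fe couple has the more positive E°, so it is the cathode; Al³⁺/Al is the anode.
E°cell = E°cat − E°an = −0.44 − (−1.67) = +1.23 V; n = 6.
Balancing gives 3 Fe²⁺(aq) + 2 Al(s) → 3 Fe(s) + 2 Al³⁺(aq); hence Q = [Al³⁺(aq)]^2 / [Fe²⁺(aq)]^3 = 3.21×10^10 (log Q = 10.506).
E = E° − (0.0592/n)·log Q = +1.23 − (0.0592/6)(10.506) = +1.126 V.

+1.126 V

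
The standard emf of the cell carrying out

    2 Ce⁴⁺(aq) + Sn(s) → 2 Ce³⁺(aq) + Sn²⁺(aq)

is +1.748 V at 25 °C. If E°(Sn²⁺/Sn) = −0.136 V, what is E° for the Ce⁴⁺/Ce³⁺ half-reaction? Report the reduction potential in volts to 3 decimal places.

+1.612 V

In the reaction as written the Ce⁴⁺/Ce³⁺ couple is reduced (cathode) and Sn²⁺/Sn is oxidized (anode), so E°cell = E°(Ce⁴⁺/Ce³⁺) − E°(Sn²⁺/Sn).
E°(Ce⁴⁺/Ce³⁺) = E°cell + E°(anode) = +1.748 + (−0.136) = +1.612 V.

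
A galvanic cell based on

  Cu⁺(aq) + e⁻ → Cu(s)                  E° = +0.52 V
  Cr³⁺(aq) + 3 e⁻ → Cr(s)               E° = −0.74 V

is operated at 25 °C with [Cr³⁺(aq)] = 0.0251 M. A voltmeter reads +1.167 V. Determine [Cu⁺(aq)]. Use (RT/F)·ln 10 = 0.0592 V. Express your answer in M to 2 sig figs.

0.0079 M

With Cu⁺/Cu at the cathode and Cr³⁺/Cr at the anode, E°cell = +0.52 − (−0.74) = +1.26 V (n = 3).
Since E = E° − (0.0592/n)·log Q, log Q = n(E° − E)/0.0592 = 4.713.
Balancing electrons gives 3 Cu⁺(aq) + Cr(s) → 3 Cu(s) + Cr³⁺(aq); thus Q = [Cr³⁺(aq)] / [Cu⁺(aq)]^3.
Solving for the unknown gives log [Cu⁺(aq)] = −2.104, so [Cu⁺(aq)] ≈ 0.0079 M.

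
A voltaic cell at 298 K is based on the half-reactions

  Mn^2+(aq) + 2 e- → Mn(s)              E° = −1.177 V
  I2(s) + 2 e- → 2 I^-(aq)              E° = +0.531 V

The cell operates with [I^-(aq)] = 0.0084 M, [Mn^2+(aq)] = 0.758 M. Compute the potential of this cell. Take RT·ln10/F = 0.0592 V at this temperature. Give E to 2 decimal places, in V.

+1.83 V

I₂/I⁻ is reduced (cathode, E° = +0.531 V) and Mn²⁺/Mn is oxidized (anode).
The standard potential is +0.531 − (−1.177) = +1.708 V and the balanced reaction transfers n = 2 electrons.
Balancing gives I2(s) + Mn(s) → 2 I^-(aq) + Mn^2+(aq); hence Q = [I^-(aq)]^2·[Mn^2+(aq)] = 5.35×10^−5 (log Q = −4.272).
Applying E = E° − (RT ln10/nF)·log Q gives +1.708 − (0.0592/2)(−4.272) = +1.83 V.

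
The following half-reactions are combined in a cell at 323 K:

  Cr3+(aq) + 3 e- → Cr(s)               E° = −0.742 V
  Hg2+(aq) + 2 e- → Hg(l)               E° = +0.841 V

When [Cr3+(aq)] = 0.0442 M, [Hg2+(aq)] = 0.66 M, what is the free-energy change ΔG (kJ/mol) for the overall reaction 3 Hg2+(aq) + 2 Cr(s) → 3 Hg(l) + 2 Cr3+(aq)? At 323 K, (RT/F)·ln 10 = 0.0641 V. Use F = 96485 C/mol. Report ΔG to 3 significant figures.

−930 kJ/mol

E°cell = +0.841 − (−0.742) = +1.583 V; the balanced reaction transfers n = 6 electrons.
Q = [Cr3+(aq)]^2 / [Hg2+(aq)]^3 = 0.0068, so log Q = −2.168 and E = +1.583 − (0.0641/6)(−2.168) = +1.6062 V.
Finally ΔG = −nFE = −(6)(96485 C/mol)(+1.6062 V) = −930 kJ/mol.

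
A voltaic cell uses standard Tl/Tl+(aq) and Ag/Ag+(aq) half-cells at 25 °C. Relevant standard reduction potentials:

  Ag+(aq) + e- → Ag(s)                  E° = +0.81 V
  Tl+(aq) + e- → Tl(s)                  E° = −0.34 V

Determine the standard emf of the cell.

The Ag⁺/Ag couple has the higher E°, so Ag ion is reduced (cathode) and Tl is oxidized (anode).
E°cell = E°(cathode) − E°(anode) = +0.81 − (−0.34) = +1.15 V.

+1.15 V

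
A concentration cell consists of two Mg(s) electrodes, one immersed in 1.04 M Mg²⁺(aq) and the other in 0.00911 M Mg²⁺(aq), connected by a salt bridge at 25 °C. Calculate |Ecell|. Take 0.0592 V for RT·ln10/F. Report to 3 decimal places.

0.061 V

For a concentration cell E°cell = 0, since both electrodes use the same couple.
The compartment with the higher Mg²⁺(aq) concentration (1.04 M) acts as the cathode; ions are reduced there and produced at the dilute (0.00911 M) anode.
With n = 2, Ecell = −(0.0592/2)·log([dilute]/[conc]) = −(0.0592/2)·log(0.00911/1.04) = +0.061 V.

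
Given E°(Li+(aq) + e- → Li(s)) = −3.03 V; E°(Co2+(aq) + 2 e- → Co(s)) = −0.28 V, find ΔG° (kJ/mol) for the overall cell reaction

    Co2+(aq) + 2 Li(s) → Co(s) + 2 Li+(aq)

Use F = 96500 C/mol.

−531 kJ/mol

In the reaction as written Co2+(aq) is reduced, so the Co²⁺/Co couple is the cathode and Li⁺/Li is the anode.
E°cell = −0.28 − (−3.03) = +2.75 V; balancing electrons gives n = 2.
ΔG° = −nFE°cell = −(2)(96500)(+2.75) J/mol = −531 kJ/mol.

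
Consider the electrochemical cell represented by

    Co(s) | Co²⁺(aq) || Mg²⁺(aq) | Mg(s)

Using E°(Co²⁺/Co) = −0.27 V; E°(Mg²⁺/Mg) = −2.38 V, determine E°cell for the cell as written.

By convention the left-hand electrode in cell notation is the anode (oxidation) and the right-hand electrode is the cathode (reduction).
E°cell = E°(right) − E°(left) = −2.38 − (−0.27) = −2.11 V.
The negative sign shows that, as written, the cell would require an external voltage to drive the reaction.

−2.11 V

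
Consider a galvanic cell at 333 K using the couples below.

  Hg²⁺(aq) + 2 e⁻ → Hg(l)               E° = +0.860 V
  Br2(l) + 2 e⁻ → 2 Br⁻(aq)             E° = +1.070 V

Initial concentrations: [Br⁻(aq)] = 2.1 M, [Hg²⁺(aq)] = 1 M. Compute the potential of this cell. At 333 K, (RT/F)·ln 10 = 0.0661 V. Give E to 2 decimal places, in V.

+0.19 V

Since E°(Br₂/Br⁻) > E°(Hg²⁺/Hg), Br₂/Br⁻ serves as the cathode.
E°cell = E°cat − E°an = +1.070 − (+0.860) = +0.210 V; n = 2.
Balancing gives Br2(l) + Hg(l) → 2 Br⁻(aq) + Hg²⁺(aq); hence Q = [Br⁻(aq)]^2·[Hg²⁺(aq)] = 4.41 (log Q = 0.644).
E = E° − (0.0661/n)·log Q = +0.210 − (0.0661/2)(0.644) = +0.19 V.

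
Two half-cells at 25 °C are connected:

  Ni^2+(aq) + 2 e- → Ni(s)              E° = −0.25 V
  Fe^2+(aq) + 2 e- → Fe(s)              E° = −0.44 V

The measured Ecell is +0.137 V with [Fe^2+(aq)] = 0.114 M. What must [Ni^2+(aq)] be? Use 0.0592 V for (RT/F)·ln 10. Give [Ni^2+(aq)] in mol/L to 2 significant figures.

The Ni²⁺/Ni couple has the larger reduction potential, so it is the cathode: E°cell = −0.25 − (−0.44) = +0.19 V and n = 2.
From the Nernst equation, log Q = n(E° − E)/0.0592 = 2·(+0.19 − (+0.137))/0.0592 = 1.791.
Balancing electrons gives Ni^2+(aq) + Fe(s) → Ni(s) + Fe^2+(aq); thus Q = [Fe^2+(aq)] / [Ni^2+(aq)].
Isolating [Ni^2+(aq)] in Q = 10^{1.791} yields log [Ni^2+(aq)] = −2.734, i.e. 0.0018 M.

0.0018 M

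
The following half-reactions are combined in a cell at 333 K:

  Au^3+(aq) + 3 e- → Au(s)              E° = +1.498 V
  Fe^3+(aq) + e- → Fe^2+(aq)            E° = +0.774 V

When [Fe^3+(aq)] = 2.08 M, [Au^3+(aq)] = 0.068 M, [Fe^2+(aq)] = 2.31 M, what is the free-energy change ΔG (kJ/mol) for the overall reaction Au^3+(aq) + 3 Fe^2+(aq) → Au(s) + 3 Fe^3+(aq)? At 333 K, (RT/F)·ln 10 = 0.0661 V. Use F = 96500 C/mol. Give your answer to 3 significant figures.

−203 kJ/mol

With Au³⁺/Au reduced at the cathode, E°cell = +1.498 − (+0.774) = +0.724 V and n = 3.
The reaction quotient is [Fe^3+(aq)]^3 / ([Au^3+(aq)]·[Fe^2+(aq)]^3) = 10.7; by Nernst, E = +0.724 − (0.0661/3)(1.031) = +0.7013 V.
Finally ΔG = −nFE = −(3)(96500 C/mol)(+0.7013 V) = −203 kJ/mol.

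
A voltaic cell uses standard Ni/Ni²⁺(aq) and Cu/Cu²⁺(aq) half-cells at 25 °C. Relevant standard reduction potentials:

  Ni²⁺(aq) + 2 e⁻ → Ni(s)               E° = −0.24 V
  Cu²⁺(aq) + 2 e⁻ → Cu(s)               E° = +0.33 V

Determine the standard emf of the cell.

+0.57 V

Of the two couples in this cell, the one with the more positive reduction potential is reduced at the cathode: here that is Cu²⁺/Cu (+0.33 V); Ni²⁺/Ni (−0.24 V) is the anode.
E°cell = E°(cathode) − E°(anode) = +0.33 − (−0.24) = +0.57 V.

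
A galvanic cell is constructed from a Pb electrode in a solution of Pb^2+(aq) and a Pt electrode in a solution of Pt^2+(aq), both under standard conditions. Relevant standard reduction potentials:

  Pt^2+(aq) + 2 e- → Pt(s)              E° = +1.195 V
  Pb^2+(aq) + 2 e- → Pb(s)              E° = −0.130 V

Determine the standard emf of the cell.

Of the two couples in this cell, the one with the more positive reduction potential is reduced at the cathode: here that is Pt²⁺/Pt (+1.195 V); Pb²⁺/Pb (−0.130 V) is the anode.
E°cell = E°(cathode) − E°(anode) = +1.195 − (−0.130) = +1.325 V.

+1.325 V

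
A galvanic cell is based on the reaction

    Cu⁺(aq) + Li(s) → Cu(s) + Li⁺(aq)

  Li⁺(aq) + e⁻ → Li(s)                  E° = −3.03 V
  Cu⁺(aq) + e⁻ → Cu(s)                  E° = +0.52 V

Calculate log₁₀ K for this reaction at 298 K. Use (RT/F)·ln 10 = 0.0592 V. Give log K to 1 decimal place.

log K = 60.0

The Cu⁺/Cu couple is reduced (cathode); E°cell = +0.52 − (−3.03) = +3.55 V with n = 1.
At equilibrium E = 0, so log K = nE°cell / 0.0592 = (1)(+3.55) / 0.0592 = 60.0.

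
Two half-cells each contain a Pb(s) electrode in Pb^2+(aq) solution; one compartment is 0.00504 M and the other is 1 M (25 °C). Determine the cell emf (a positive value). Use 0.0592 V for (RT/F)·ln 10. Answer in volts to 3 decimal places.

For a concentration cell E°cell = 0, since both electrodes use the same couple.
The compartment with the higher Pb^2+(aq) concentration (1 M) acts as the cathode; ions are reduced there and produced at the dilute (0.00504 M) anode.
With n = 2, Ecell = −(0.0592/2)·log([dilute]/[conc]) = −(0.0592/2)·log(0.00504/1) = +0.068 V.

0.068 V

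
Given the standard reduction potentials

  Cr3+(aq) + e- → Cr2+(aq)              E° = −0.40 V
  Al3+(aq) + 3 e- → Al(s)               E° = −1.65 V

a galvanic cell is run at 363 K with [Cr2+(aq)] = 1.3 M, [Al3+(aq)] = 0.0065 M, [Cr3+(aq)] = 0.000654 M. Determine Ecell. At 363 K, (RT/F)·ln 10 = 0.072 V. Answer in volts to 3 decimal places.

Since E°(Cr³⁺/Cr²⁺) > E°(Al³⁺/Al), Cr³⁺/Cr²⁺ serves as the cathode.
The standard potential is −0.40 − (−1.65) = +1.25 V and the balanced reaction transfers n = 3 electrons.
The balanced reaction is 3 Cr3+(aq) + Al(s) → 3 Cr2+(aq) + Al3+(aq), so Q = ([Cr2+(aq)]^3·[Al3+(aq)]) / [Cr3+(aq)]^3 = 5.11×10^7 and log Q = 7.708.
Applying E = E° − (RT ln10/nF)·log Q gives +1.25 − (0.072/3)(7.708) = +1.065 V.

+1.065 V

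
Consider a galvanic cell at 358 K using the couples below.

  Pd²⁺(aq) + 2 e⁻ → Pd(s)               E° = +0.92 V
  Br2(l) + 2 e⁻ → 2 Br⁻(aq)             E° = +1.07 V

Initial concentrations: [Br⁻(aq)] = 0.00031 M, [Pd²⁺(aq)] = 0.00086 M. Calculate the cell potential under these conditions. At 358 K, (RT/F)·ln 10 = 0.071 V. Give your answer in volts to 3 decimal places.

The Br₂/Br⁻ couple has the more positive E°, so it is the cathode; Pd²⁺/Pd is the anode.
E°cell = E°cat − E°an = +1.07 − (+0.92) = +0.15 V; n = 2.
The balanced reaction is Br2(l) + Pd(s) → 2 Br⁻(aq) + Pd²⁺(aq), so Q = [Br⁻(aq)]^2·[Pd²⁺(aq)] = 8.26×10^−11 and log Q = −10.083.
E = E° − (0.071/n)·log Q = +0.15 − (0.071/2)(−10.083) = +0.508 V.

+0.508 V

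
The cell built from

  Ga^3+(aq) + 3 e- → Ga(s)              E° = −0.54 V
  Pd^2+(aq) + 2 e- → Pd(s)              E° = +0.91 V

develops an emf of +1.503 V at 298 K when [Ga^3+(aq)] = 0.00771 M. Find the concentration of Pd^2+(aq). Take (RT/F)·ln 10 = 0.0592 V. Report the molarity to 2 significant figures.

The Pd²⁺/Pd couple has the larger reduction potential, so it is the cathode: E°cell = +0.91 − (−0.54) = +1.45 V and n = 6.
Since E = E° − (0.0592/n)·log Q, log Q = n(E° − E)/0.0592 = −5.372.
Balancing electrons gives 3 Pd^2+(aq) + 2 Ga(s) → 3 Pd(s) + 2 Ga^3+(aq); thus Q = [Ga^3+(aq)]^2 / [Pd^2+(aq)]^3.
Substituting the known concentrations and solving, log [Pd^2+(aq)] = 0.382 and [Pd^2+(aq)] = 2.4 M.

2.4 M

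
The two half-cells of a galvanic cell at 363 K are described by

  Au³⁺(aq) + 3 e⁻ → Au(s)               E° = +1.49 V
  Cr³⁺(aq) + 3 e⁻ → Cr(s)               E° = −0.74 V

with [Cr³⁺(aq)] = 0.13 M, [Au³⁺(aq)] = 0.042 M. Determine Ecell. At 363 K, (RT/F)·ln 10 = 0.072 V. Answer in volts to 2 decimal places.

+2.22 V

Since E°(Au³⁺/Au) > E°(Cr³⁺/Cr), Au³⁺/Au serves as the cathode.
E°cell = E°cat − E°an = +1.49 − (−0.74) = +2.23 V; n = 3.
The balanced reaction is Au³⁺(aq) + Cr(s) → Au(s) + Cr³⁺(aq), so Q = [Cr³⁺(aq)] / [Au³⁺(aq)] = 3.1 and log Q = 0.491.
E = E° − (0.072/n)·log Q = +2.23 − (0.072/3)(0.491) = +2.22 V.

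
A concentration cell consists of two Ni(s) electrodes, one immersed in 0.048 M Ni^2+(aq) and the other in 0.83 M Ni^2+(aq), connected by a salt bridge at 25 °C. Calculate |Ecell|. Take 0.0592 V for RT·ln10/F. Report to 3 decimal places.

0.037 V

For a concentration cell E°cell = 0, since both electrodes use the same couple.
The compartment with the higher Ni^2+(aq) concentration (0.83 M) acts as the cathode; ions are reduced there and produced at the dilute (0.048 M) anode.
With n = 2, Ecell = −(0.0592/2)·log([dilute]/[conc]) = −(0.0592/2)·log(0.048/0.83) = +0.037 V.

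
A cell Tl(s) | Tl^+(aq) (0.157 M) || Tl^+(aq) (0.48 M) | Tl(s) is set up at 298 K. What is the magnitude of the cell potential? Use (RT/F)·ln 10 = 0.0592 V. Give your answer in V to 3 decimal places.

For a concentration cell E°cell = 0, since both electrodes use the same couple.
The compartment with the higher Tl^+(aq) concentration (0.48 M) acts as the cathode; ions are reduced there and produced at the dilute (0.157 M) anode.
With n = 1, Ecell = −(0.0592/1)·log([dilute]/[conc]) = −(0.0592/1)·log(0.157/0.48) = +0.029 V.

0.029 V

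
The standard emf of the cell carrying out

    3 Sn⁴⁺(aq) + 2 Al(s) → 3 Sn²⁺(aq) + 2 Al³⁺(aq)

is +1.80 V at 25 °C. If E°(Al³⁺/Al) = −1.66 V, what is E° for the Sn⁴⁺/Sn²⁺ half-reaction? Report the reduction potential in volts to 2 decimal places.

In the reaction as written the Sn⁴⁺/Sn²⁺ couple is reduced (cathode) and Al³⁺/Al is oxidized (anode), so E°cell = E°(Sn⁴⁺/Sn²⁺) − E°(Al³⁺/Al).
E°(Sn⁴⁺/Sn²⁺) = E°cell + E°(anode) = +1.80 + (−1.66) = +0.14 V.

+0.14 V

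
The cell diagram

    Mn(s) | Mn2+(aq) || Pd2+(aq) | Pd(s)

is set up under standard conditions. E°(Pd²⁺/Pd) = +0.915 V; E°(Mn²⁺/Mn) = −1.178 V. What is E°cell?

+2.093 V

By convention the left-hand electrode in cell notation is the anode (oxidation) and the right-hand electrode is the cathode (reduction).
E°cell = E°(right) − E°(left) = +0.915 − (−1.178) = +2.093 V.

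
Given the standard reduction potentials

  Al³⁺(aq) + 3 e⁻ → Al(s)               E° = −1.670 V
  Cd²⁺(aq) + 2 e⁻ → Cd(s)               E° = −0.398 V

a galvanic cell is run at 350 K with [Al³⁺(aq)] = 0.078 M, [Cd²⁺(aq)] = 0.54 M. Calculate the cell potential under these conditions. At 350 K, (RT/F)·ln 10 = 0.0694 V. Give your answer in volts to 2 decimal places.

+1.29 V

The Cd²⁺/Cd couple has the more positive E°, so it is the cathode; Al³⁺/Al is the anode.
E°cell = E°cat − E°an = −0.398 − (−1.670) = +1.272 V; n = 6.
For the overall reaction 3 Cd²⁺(aq) + 2 Al(s) → 3 Cd(s) + 2 Al³⁺(aq), Q = [Al³⁺(aq)]^2 / [Cd²⁺(aq)]^3 = 0.0386, giving log Q = −1.413.
E = E° − (0.0694/n)·log Q = +1.272 − (0.0694/6)(−1.413) = +1.29 V.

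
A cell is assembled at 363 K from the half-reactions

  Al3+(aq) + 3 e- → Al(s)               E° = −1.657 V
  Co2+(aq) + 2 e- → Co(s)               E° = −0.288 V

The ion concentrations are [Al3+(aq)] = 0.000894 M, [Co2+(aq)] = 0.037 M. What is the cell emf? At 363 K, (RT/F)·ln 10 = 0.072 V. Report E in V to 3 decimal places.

+1.391 V

The Co²⁺/Co couple has the more positive E°, so it is the cathode; Al³⁺/Al is the anode.
E°cell = E°cat − E°an = −0.288 − (−1.657) = +1.369 V; n = 6.
The balanced reaction is 3 Co2+(aq) + 2 Al(s) → 3 Co(s) + 2 Al3+(aq), so Q = [Al3+(aq)]^2 / [Co2+(aq)]^3 = 0.0158 and log Q = −1.802.
E = E° − (0.072/n)·log Q = +1.369 − (0.072/6)(−1.802) = +1.391 V.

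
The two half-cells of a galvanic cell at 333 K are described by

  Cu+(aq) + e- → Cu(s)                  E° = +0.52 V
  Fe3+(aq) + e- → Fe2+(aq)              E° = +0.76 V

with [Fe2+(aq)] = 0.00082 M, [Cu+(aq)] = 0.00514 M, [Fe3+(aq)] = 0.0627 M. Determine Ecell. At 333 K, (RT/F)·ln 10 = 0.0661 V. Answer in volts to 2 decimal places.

Since E°(Fe³⁺/Fe²⁺) > E°(Cu⁺/Cu), Fe³⁺/Fe²⁺ serves as the cathode.
E°cell = E°cat − E°an = +0.76 − (+0.52) = +0.24 V; n = 1.
For the overall reaction Fe3+(aq) + Cu(s) → Fe2+(aq) + Cu+(aq), Q = ([Fe2+(aq)]·[Cu+(aq)]) / [Fe3+(aq)] = 6.72×10^−5, giving log Q = −4.172.
By the Nernst equation, E = +0.24 − (0.0661/1)·(−4.172) = +0.52 V.

+0.52 V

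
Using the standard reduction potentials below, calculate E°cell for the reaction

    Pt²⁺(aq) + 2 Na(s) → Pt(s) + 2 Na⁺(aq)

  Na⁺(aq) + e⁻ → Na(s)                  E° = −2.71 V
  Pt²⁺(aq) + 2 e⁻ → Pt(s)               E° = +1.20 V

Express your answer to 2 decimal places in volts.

+3.91 V

Pt²⁺(aq) gains electrons, so the Pt²⁺/Pt couple is the cathode; the Na⁺/Na couple is the anode.
E°cell = E°(cathode) − E°(anode) = +1.20 − (−2.71) = +3.91 V.
The positive value indicates the reaction is spontaneous as written.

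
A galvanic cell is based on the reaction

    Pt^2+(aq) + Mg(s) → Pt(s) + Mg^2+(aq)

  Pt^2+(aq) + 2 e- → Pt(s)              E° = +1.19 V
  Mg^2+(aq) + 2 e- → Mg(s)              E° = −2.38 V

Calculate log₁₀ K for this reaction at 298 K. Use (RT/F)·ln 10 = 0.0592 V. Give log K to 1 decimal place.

The Pt²⁺/Pt couple is reduced (cathode); E°cell = +1.19 − (−2.38) = +3.57 V with n = 2.
At equilibrium E = 0, so log K = nE°cell / 0.0592 = (2)(+3.57) / 0.0592 = 120.6.

log K = 120.6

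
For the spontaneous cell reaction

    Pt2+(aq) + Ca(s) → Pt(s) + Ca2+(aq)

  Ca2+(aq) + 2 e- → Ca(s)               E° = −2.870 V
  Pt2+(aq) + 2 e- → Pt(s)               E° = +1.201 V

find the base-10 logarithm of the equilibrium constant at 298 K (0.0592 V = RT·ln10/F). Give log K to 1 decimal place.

The Pt²⁺/Pt couple is reduced (cathode); E°cell = +1.201 − (−2.870) = +4.071 V with n = 2.
At equilibrium E = 0, so log K = nE°cell / 0.0592 = (2)(+4.071) / 0.0592 = 137.5.

log K = 137.5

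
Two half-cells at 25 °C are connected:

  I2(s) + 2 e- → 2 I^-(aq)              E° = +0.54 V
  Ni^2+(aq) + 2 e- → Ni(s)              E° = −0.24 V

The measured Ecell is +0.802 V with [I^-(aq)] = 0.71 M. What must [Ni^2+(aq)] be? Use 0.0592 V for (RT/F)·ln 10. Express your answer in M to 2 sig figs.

I₂/I⁻ is the cathode (higher E°); E°cell = +0.54 − (−0.24) = +0.78 V with n = 2.
Since E = E° − (0.0592/n)·log Q, log Q = n(E° − E)/0.0592 = −0.743.
Balancing electrons gives I2(s) + Ni(s) → 2 I^-(aq) + Ni^2+(aq); thus Q = [I^-(aq)]^2·[Ni^2+(aq)].
Isolating [Ni^2+(aq)] in Q = 10^{−0.743} yields log [Ni^2+(aq)] = −0.446, i.e. 0.36 M.

0.36 M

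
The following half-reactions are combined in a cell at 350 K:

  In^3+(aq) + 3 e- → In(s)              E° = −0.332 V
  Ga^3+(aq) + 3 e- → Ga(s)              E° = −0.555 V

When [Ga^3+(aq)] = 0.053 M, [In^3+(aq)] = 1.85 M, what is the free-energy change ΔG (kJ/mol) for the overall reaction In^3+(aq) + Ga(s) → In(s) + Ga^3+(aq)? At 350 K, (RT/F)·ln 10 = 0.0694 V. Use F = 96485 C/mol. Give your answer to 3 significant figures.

−74.9 kJ/mol

With In³⁺/In reduced at the cathode, E°cell = −0.332 − (−0.555) = +0.223 V and n = 3.
Here Q = [Ga^3+(aq)] / [In^3+(aq)] = 0.0286 (log Q = −1.543), giving E = +0.223 − (0.0694/3)·(−1.543) = +0.2587 V.
ΔG = −nFE = −(3)(96485)(+0.2587) J/mol = −74.9 kJ/mol.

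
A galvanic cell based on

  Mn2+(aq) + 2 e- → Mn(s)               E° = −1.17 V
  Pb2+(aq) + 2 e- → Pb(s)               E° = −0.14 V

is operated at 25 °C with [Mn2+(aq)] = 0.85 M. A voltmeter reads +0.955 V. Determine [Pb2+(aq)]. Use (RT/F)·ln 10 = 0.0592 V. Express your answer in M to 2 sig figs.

0.0025 M

Pb²⁺/Pb is the cathode (higher E°); E°cell = −0.14 − (−1.17) = +1.03 V with n = 2.
From the Nernst equation, log Q = n(E° − E)/0.0592 = 2·(+1.03 − (+0.955))/0.0592 = 2.534.
The balanced reaction is Pb2+(aq) + Mn(s) → Pb(s) + Mn2+(aq), so Q = [Mn2+(aq)] / [Pb2+(aq)].
Substituting the known concentrations and solving, log [Pb2+(aq)] = −2.605 and [Pb2+(aq)] = 0.0025 M.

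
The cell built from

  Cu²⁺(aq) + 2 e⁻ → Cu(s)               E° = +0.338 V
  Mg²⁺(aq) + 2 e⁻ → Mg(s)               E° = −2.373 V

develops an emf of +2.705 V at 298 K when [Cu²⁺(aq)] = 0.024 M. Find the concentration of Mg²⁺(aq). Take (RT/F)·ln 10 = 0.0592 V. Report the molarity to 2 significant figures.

Cu²⁺/Cu is the cathode (higher E°); E°cell = +0.338 − (−2.373) = +2.711 V with n = 2.
From the Nernst equation, log Q = n(E° − E)/0.0592 = 2·(+2.711 − (+2.705))/0.0592 = 0.203.
For Cu²⁺(aq) + Mg(s) → Cu(s) + Mg²⁺(aq), the reaction quotient is Q = [Mg²⁺(aq)] / [Cu²⁺(aq)].
Isolating [Mg²⁺(aq)] in Q = 10^{0.203} yields log [Mg²⁺(aq)] = −1.417, i.e. 0.038 M.

0.038 M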